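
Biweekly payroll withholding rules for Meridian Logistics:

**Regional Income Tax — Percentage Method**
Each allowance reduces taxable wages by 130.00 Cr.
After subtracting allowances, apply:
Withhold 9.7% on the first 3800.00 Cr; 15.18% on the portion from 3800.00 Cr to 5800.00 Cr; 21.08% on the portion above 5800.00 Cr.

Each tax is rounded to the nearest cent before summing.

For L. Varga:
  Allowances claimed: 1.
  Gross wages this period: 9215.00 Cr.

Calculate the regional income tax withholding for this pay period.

Regional Income Tax: taxable = 9215.00 Cr − 1×130.00 Cr = 9085.00 Cr
  672.20 Cr + 21.08% × (9085.00 Cr − 5800.00 Cr) = 672.20 Cr + 21.08% × 3285.00 Cr = 1364.68 Cr

1364.68 Cr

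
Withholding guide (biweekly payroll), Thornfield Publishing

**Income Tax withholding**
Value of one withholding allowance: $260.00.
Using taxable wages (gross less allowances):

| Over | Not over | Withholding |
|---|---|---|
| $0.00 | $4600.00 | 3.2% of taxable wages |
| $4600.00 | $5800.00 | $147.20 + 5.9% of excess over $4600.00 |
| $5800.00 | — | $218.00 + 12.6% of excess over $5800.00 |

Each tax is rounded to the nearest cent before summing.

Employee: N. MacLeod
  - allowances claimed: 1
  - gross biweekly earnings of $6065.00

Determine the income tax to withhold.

Income Tax: taxable = $6065.00 − 1×$260.00 = $5805.00
  $218.00 + 12.6% × ($5805.00 − $5800.00) = $218.00 + 12.6% × $5.00 = $218.63

$218.63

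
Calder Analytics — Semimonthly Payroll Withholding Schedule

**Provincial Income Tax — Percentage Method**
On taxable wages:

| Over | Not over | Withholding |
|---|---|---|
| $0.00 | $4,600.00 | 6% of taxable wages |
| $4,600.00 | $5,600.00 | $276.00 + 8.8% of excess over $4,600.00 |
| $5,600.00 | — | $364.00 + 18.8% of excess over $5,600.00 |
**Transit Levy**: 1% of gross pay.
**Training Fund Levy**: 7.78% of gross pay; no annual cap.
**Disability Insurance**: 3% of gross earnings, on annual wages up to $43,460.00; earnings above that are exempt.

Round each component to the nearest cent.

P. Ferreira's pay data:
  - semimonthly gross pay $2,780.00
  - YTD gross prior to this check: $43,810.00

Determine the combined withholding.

Provincial Income Tax: taxable = $2,780.00
  6% × $2,780.00 = $166.80
Transit Levy: 1% × $2,780.00 = $27.80
Training Fund Levy: 7.78% × $2,780.00 = $216.28
Disability Insurance: YTD $43,810.00 ≥ cap $43,460.00 → $0.00
Total: $166.80 + $27.80 + $216.28 + $0.00 = $410.88

$410.88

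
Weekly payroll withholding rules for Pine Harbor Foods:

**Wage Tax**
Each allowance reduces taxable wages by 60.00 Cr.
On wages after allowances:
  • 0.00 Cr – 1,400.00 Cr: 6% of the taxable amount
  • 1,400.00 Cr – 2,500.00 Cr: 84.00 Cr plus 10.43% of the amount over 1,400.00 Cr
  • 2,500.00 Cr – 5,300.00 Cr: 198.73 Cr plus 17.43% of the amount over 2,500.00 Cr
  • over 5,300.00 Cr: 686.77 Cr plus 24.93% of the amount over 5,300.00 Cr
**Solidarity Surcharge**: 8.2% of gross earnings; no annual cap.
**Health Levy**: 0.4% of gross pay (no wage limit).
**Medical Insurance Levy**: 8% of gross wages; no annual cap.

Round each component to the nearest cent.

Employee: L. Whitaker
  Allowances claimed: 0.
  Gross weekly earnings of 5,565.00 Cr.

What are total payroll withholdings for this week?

1,676.62 Cr

Wage Tax: taxable = 5,565.00 Cr
  686.77 Cr + 24.93% × (5,565.00 Cr − 5,300.00 Cr) = 686.77 Cr + 24.93% × 265.00 Cr = 752.83 Cr
Solidarity Surcharge: 8.2% × 5,565.00 Cr = 456.33 Cr
Health Levy: 0.4% × 5,565.00 Cr = 22.26 Cr
Medical Insurance Levy: 8% × 5,565.00 Cr = 445.20 Cr
Total: 752.83 Cr + 456.33 Cr + 22.26 Cr + 445.20 Cr = 1,676.62 Cr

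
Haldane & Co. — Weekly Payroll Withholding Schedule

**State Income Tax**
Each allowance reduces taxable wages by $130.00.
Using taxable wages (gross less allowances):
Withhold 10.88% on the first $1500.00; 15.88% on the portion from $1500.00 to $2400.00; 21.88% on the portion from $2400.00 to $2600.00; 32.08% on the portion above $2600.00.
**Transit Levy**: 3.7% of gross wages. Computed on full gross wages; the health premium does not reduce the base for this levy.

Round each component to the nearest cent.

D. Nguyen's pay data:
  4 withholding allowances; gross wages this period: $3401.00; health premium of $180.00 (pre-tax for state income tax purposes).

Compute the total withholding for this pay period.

$508.12

State Income Tax: taxable = $3401.00 − $180.00 − 4×$130.00 = $2701.00
  $349.88 + 32.08% × ($2701.00 − $2600.00) = $349.88 + 32.08% × $101.00 = $382.28
Transit Levy: 3.7% × $3401.00 = $125.84
Total: $382.28 + $125.84 = $508.12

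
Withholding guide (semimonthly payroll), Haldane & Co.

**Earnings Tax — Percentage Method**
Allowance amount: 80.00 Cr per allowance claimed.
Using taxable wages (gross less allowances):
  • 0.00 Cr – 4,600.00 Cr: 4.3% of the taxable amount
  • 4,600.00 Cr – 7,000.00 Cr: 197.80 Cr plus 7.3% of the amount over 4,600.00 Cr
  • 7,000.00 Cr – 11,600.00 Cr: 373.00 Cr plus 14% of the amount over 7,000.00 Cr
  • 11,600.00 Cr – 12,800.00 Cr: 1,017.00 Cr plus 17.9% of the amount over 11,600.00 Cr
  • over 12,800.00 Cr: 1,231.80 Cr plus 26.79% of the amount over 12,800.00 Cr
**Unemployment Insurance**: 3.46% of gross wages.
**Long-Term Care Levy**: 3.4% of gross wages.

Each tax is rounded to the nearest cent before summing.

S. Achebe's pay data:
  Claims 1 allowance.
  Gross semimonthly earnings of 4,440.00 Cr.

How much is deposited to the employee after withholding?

3,947.94 Cr

Earnings Tax: taxable = 4,440.00 Cr − 1×80.00 Cr = 4,360.00 Cr
  4.3% × 4,360.00 Cr = 187.48 Cr
Unemployment Insurance: 3.46% × 4,440.00 Cr = 153.62 Cr
Long-Term Care Levy: 3.4% × 4,440.00 Cr = 150.96 Cr
Total withheld: 187.48 Cr + 153.62 Cr + 150.96 Cr = 492.06 Cr
Net pay: 4,440.00 Cr − 492.06 Cr = 3,947.94 Cr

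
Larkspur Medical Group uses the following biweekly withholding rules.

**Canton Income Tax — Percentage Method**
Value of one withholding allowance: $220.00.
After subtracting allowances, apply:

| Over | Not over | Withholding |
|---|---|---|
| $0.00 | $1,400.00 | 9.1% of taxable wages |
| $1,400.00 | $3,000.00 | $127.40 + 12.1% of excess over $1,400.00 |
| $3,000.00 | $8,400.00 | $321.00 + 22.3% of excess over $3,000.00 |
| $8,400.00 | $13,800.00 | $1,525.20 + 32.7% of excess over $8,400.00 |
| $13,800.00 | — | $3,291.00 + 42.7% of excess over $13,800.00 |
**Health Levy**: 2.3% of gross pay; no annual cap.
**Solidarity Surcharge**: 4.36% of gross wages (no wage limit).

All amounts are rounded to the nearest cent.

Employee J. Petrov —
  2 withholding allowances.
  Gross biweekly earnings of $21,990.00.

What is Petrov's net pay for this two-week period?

Canton Income Tax: taxable = $21,990.00 − 2×$220.00 = $21,550.00
  $3,291.00 + 42.7% × ($21,550.00 − $13,800.00) = $3,291.00 + 42.7% × $7,750.00 = $6,600.25
Health Levy: 2.3% × $21,990.00 = $505.77
Solidarity Surcharge: 4.36% × $21,990.00 = $958.76
Total withheld: $6,600.25 + $505.77 + $958.76 = $8,064.78
Net pay: $21,990.00 − $8,064.78 = $13,925.22

$13,925.22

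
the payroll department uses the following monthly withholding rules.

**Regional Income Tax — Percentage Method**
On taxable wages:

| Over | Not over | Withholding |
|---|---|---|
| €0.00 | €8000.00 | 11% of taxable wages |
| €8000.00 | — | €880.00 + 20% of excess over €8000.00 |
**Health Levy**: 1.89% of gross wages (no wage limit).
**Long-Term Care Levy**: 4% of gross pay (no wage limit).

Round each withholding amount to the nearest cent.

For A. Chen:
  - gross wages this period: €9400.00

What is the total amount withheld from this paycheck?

€1713.66

Regional Income Tax: taxable = €9400.00
  €880.00 + 20% × (€9400.00 − €8000.00) = €880.00 + 20% × €1400.00 = €1160.00
Health Levy: 1.89% × €9400.00 = €177.66
Long-Term Care Levy: 4% × €9400.00 = €376.00
Total: €1160.00 + €177.66 + €376.00 = €1713.66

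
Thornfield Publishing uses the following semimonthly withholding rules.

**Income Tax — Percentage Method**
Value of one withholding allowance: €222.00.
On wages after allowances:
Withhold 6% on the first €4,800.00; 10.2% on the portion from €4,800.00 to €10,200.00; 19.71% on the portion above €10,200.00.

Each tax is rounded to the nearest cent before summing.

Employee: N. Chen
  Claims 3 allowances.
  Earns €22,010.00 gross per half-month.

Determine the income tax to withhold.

Income Tax: taxable = €22,010.00 − 3×€222.00 = €21,344.00
  €838.80 + 19.71% × (€21,344.00 − €10,200.00) = €838.80 + 19.71% × €11,144.00 = €3,035.28

€3,035.28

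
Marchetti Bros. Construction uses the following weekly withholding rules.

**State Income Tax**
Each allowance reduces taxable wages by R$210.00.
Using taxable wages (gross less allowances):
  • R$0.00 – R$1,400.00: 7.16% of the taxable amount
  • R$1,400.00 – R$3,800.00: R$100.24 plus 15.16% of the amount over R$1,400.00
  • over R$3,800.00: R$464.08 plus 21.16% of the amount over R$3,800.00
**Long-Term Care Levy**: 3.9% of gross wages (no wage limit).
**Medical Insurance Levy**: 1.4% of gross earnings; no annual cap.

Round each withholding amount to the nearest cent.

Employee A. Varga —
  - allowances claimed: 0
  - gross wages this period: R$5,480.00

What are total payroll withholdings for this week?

R$1,110.01

State Income Tax: taxable = R$5,480.00
  R$464.08 + 21.16% × (R$5,480.00 − R$3,800.00) = R$464.08 + 21.16% × R$1,680.00 = R$819.57
Long-Term Care Levy: 3.9% × R$5,480.00 = R$213.72
Medical Insurance Levy: 1.4% × R$5,480.00 = R$76.72
Total: R$819.57 + R$213.72 + R$76.72 = R$1,110.01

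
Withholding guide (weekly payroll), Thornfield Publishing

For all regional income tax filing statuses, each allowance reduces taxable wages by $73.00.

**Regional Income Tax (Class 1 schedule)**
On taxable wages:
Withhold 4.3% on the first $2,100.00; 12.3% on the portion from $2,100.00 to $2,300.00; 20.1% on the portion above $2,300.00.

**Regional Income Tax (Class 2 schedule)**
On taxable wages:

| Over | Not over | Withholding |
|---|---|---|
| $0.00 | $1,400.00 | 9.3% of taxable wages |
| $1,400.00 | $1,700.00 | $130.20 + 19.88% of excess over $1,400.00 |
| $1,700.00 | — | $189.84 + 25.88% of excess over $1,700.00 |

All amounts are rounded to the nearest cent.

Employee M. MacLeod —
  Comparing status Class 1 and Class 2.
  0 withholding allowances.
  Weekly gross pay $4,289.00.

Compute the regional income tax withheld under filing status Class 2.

$859.87

Regional Income Tax (Class 2): taxable = $4,289.00
  $189.84 + 25.88% × ($4,289.00 − $1,700.00) = $189.84 + 25.88% × $2,589.00 = $859.87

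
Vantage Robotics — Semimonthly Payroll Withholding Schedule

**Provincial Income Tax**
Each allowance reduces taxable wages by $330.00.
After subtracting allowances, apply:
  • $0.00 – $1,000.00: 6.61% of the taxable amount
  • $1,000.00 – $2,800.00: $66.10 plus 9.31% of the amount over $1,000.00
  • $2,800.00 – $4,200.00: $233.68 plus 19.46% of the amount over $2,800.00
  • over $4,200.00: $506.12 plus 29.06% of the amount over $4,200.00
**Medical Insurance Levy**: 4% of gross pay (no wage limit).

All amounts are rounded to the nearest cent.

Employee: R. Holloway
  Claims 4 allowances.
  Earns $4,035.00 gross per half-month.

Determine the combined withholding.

$387.17

Provincial Income Tax: taxable = $4,035.00 − 4×$330.00 = $2,715.00
  $66.10 + 9.31% × ($2,715.00 − $1,000.00) = $66.10 + 9.31% × $1,715.00 = $225.77
Medical Insurance Levy: 4% × $4,035.00 = $161.40
Total: $225.77 + $161.40 = $387.17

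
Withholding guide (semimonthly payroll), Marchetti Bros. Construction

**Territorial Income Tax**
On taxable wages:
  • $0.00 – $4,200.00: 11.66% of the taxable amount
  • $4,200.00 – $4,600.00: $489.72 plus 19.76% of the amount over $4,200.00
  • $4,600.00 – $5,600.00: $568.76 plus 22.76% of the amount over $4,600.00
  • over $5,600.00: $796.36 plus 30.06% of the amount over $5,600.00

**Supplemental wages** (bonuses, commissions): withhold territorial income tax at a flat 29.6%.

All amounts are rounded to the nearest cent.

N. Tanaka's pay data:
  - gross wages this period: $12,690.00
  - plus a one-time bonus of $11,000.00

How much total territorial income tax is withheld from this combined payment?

Territorial Income Tax: taxable = $12,690.00
  $796.36 + 30.06% × ($12,690.00 − $5,600.00) = $796.36 + 30.06% × $7,090.00 = $2,927.61
Supplemental (29.6% flat on bonus): 29.6% × $11,000.00 = $3,256.00
Total territorial income tax: $2,927.61 + $3,256.00 = $6,183.61

$6,183.61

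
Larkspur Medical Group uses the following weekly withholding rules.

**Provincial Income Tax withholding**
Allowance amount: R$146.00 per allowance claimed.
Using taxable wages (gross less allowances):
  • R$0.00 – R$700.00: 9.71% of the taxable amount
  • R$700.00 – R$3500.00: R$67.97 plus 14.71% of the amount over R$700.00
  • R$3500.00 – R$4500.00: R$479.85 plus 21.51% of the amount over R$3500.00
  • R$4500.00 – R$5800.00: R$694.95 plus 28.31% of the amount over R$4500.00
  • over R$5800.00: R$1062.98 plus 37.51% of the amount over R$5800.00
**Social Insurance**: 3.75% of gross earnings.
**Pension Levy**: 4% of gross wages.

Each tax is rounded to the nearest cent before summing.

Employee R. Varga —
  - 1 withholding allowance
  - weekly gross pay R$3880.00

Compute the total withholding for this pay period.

Provincial Income Tax: taxable = R$3880.00 − 1×R$146.00 = R$3734.00
  R$479.85 + 21.51% × (R$3734.00 − R$3500.00) = R$479.85 + 21.51% × R$234.00 = R$530.18
Social Insurance: 3.75% × R$3880.00 = R$145.50
Pension Levy: 4% × R$3880.00 = R$155.20
Total: R$530.18 + R$145.50 + R$155.20 = R$830.88

R$830.88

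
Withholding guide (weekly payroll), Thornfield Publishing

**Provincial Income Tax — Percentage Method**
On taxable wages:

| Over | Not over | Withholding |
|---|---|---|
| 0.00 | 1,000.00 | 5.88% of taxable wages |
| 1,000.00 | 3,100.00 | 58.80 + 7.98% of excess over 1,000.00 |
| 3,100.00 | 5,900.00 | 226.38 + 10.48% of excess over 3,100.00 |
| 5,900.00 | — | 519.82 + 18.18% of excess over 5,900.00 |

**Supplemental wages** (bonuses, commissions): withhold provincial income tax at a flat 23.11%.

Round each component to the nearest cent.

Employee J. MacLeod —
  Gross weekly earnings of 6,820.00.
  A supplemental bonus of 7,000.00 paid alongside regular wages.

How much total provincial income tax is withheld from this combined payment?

Provincial Income Tax: taxable = 6,820.00
  519.82 + 18.18% × (6,820.00 − 5,900.00) = 519.82 + 18.18% × 920.00 = 687.08
Supplemental (23.11% flat on bonus): 23.11% × 7,000.00 = 1,617.70
Total provincial income tax: 687.08 + 1,617.70 = 2,304.78

2,304.78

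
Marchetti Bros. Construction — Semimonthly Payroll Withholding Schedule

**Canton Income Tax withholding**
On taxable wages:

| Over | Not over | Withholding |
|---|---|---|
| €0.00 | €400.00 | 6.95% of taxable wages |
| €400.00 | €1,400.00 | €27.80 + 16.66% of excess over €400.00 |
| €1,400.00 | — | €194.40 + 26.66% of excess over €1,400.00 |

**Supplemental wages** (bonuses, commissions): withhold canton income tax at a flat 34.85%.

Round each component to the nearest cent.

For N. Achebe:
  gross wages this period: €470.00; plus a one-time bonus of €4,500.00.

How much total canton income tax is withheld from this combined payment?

€1,607.71

Canton Income Tax: taxable = €470.00
  €27.80 + 16.66% × (€470.00 − €400.00) = €27.80 + 16.66% × €70.00 = €39.46
Supplemental (34.85% flat on bonus): 34.85% × €4,500.00 = €1,568.25
Total canton income tax: €39.46 + €1,568.25 = €1,607.71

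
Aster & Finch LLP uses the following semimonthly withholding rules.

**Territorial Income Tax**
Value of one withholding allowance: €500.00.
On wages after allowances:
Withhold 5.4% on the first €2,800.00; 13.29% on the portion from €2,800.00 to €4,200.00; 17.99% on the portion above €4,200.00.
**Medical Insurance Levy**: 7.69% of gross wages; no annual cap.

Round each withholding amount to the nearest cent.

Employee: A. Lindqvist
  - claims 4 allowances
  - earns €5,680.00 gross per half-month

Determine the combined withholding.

Territorial Income Tax: taxable = €5,680.00 − 4×€500.00 = €3,680.00
  €151.20 + 13.29% × (€3,680.00 − €2,800.00) = €151.20 + 13.29% × €880.00 = €268.15
Medical Insurance Levy: 7.69% × €5,680.00 = €436.79
Total: €268.15 + €436.79 = €704.94

€704.94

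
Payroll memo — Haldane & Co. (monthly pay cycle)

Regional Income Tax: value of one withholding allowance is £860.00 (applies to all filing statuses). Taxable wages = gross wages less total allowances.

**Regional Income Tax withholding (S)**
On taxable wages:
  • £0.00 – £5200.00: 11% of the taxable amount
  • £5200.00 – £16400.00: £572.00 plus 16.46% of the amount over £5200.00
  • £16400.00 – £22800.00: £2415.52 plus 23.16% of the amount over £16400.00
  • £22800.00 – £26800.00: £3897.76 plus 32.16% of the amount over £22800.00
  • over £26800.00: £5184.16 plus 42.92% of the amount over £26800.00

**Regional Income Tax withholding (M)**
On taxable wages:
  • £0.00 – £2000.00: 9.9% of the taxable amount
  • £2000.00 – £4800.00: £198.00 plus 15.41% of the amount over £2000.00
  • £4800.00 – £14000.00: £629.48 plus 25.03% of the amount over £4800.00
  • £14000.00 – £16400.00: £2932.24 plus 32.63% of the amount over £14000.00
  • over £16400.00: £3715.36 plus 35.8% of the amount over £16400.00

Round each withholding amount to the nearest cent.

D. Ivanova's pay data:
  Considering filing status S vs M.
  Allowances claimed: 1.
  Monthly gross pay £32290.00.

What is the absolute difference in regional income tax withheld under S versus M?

£1924.74

Regional Income Tax (S): taxable = £32290.00 − 1×£860.00 = £31430.00
  £5184.16 + 42.92% × (£31430.00 − £26800.00) = £5184.16 + 42.92% × £4630.00 = £7171.36
Regional Income Tax (M): taxable = £32290.00 − 1×£860.00 = £31430.00
  £3715.36 + 35.8% × (£31430.00 − £16400.00) = £3715.36 + 35.8% × £15030.00 = £9096.10
Difference: |£7171.36 − £9096.10| = £1924.74 (higher under M)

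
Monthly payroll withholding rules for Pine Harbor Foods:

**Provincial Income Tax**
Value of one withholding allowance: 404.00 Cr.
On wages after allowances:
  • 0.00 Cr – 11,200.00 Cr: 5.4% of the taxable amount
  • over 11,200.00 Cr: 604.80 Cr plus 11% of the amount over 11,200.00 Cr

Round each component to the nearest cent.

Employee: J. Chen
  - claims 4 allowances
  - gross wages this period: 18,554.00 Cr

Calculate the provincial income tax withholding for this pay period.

Provincial Income Tax: taxable = 18,554.00 Cr − 4×404.00 Cr = 16,938.00 Cr
  604.80 Cr + 11% × (16,938.00 Cr − 11,200.00 Cr) = 604.80 Cr + 11% × 5,738.00 Cr = 1,235.98 Cr

1,235.98 Cr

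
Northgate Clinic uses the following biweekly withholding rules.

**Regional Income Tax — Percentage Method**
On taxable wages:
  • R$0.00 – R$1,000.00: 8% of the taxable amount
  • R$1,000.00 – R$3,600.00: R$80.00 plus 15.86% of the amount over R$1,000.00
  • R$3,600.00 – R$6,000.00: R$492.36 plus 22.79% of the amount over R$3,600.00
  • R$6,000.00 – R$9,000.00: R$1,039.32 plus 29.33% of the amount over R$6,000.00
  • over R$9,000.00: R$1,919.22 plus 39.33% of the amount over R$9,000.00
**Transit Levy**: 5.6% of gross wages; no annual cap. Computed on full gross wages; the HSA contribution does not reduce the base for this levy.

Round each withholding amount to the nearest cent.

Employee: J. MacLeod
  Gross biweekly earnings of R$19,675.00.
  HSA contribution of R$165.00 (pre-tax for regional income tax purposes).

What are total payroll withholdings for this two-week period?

Regional Income Tax: taxable = R$19,675.00 − R$165.00 = R$19,510.00
  R$1,919.22 + 39.33% × (R$19,510.00 − R$9,000.00) = R$1,919.22 + 39.33% × R$10,510.00 = R$6,052.80
Transit Levy: 5.6% × R$19,675.00 = R$1,101.80
Total: R$6,052.80 + R$1,101.80 = R$7,154.60

R$7,154.60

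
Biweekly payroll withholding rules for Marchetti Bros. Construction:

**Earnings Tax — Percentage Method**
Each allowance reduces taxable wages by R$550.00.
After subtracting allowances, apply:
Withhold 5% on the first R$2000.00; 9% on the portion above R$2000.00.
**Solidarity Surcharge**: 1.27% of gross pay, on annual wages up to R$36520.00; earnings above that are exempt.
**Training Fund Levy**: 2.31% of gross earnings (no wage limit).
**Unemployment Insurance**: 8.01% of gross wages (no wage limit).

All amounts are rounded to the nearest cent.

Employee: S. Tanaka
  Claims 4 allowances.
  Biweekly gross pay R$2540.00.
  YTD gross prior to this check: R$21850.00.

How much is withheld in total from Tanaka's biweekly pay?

Earnings Tax: taxable = R$2540.00 − 4×R$550.00 = R$340.00
  5% × R$340.00 = R$17.00
Solidarity Surcharge: 1.27% × R$2540.00 = R$32.26
Training Fund Levy: 2.31% × R$2540.00 = R$58.67
Unemployment Insurance: 8.01% × R$2540.00 = R$203.45
Total: R$17.00 + R$32.26 + R$58.67 + R$203.45 = R$311.38

R$311.38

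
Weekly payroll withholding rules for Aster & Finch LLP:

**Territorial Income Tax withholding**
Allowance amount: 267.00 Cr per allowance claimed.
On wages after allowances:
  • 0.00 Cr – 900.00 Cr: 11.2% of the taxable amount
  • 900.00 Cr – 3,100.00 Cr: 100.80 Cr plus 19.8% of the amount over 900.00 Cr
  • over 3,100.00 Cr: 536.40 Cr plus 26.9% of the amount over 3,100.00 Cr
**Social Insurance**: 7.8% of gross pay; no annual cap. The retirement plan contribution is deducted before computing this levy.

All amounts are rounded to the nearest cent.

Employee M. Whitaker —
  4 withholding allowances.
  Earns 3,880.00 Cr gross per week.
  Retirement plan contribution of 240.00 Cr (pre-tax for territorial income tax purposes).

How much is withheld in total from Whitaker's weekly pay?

715.78 Cr

Territorial Income Tax: taxable = 3,880.00 Cr − 240.00 Cr − 4×267.00 Cr = 2,572.00 Cr
  100.80 Cr + 19.8% × (2,572.00 Cr − 900.00 Cr) = 100.80 Cr + 19.8% × 1,672.00 Cr = 431.86 Cr
Social Insurance: 7.8% × 3,640.00 Cr = 283.92 Cr
Total: 431.86 Cr + 283.92 Cr = 715.78 Cr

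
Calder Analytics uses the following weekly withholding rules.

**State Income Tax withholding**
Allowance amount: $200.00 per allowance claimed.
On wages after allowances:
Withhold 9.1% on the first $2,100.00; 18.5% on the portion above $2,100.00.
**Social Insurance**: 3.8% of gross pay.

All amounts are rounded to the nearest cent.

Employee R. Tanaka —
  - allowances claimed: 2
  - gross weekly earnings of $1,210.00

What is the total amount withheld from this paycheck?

$119.69

State Income Tax: taxable = $1,210.00 − 2×$200.00 = $810.00
  9.1% × $810.00 = $73.71
Social Insurance: 3.8% × $1,210.00 = $45.98
Total: $73.71 + $45.98 = $119.69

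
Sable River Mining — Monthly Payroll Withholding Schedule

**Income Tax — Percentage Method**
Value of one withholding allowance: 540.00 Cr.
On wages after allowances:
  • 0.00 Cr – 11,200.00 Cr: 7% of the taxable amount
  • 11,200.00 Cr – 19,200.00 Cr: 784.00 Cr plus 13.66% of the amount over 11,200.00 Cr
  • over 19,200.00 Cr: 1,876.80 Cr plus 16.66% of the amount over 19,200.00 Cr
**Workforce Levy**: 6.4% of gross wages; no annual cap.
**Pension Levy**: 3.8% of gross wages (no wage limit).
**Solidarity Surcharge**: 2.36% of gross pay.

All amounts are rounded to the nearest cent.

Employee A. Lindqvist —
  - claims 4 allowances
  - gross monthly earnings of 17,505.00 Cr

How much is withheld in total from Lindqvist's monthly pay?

3,548.84 Cr

Income Tax: taxable = 17,505.00 Cr − 4×540.00 Cr = 15,345.00 Cr
  784.00 Cr + 13.66% × (15,345.00 Cr − 11,200.00 Cr) = 784.00 Cr + 13.66% × 4,145.00 Cr = 1,350.21 Cr
Workforce Levy: 6.4% × 17,505.00 Cr = 1,120.32 Cr
Pension Levy: 3.8% × 17,505.00 Cr = 665.19 Cr
Solidarity Surcharge: 2.36% × 17,505.00 Cr = 413.12 Cr
Total: 1,350.21 Cr + 1,120.32 Cr + 665.19 Cr + 413.12 Cr = 3,548.84 Cr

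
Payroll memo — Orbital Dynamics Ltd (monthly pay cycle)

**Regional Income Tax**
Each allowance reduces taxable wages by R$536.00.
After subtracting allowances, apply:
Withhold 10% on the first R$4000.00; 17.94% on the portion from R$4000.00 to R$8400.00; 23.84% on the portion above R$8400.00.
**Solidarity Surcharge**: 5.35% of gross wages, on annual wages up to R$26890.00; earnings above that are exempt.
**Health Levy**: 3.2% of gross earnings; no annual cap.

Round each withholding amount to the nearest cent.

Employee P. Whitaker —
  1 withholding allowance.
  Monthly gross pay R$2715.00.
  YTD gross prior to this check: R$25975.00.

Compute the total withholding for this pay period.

R$353.73

Regional Income Tax: taxable = R$2715.00 − 1×R$536.00 = R$2179.00
  10% × R$2179.00 = R$217.90
Solidarity Surcharge: cap R$26890.00 − YTD R$25975.00 = R$915.00 subject; 5.35% × R$915.00 = R$48.95
Health Levy: 3.2% × R$2715.00 = R$86.88
Total: R$217.90 + R$48.95 + R$86.88 = R$353.73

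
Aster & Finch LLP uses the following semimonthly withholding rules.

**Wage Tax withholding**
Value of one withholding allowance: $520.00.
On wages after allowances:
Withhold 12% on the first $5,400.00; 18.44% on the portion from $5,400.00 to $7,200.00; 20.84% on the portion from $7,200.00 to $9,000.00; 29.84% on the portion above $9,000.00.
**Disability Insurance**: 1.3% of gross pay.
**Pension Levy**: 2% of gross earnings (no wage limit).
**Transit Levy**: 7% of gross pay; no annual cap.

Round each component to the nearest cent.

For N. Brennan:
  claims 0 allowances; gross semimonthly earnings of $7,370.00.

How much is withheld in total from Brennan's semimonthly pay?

$1,774.46

Wage Tax: taxable = $7,370.00
  $979.92 + 20.84% × ($7,370.00 − $7,200.00) = $979.92 + 20.84% × $170.00 = $1,015.35
Disability Insurance: 1.3% × $7,370.00 = $95.81
Pension Levy: 2% × $7,370.00 = $147.40
Transit Levy: 7% × $7,370.00 = $515.90
Total: $1,015.35 + $95.81 + $147.40 + $515.90 = $1,774.46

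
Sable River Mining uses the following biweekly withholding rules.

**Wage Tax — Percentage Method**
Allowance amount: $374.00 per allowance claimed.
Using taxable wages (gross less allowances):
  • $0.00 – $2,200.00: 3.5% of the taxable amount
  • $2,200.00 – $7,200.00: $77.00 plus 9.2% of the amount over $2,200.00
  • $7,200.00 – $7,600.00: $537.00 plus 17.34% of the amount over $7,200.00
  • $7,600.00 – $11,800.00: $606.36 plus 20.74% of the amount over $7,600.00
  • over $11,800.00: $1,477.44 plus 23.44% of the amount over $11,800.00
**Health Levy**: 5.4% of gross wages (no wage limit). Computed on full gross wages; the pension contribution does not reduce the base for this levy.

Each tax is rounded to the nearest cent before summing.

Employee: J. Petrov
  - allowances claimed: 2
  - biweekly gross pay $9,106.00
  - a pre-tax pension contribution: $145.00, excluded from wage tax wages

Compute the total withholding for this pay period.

Wage Tax: taxable = $9,106.00 − $145.00 − 2×$374.00 = $8,213.00
  $606.36 + 20.74% × ($8,213.00 − $7,600.00) = $606.36 + 20.74% × $613.00 = $733.50
Health Levy: 5.4% × $9,106.00 = $491.72
Total: $733.50 + $491.72 = $1,225.22

$1,225.22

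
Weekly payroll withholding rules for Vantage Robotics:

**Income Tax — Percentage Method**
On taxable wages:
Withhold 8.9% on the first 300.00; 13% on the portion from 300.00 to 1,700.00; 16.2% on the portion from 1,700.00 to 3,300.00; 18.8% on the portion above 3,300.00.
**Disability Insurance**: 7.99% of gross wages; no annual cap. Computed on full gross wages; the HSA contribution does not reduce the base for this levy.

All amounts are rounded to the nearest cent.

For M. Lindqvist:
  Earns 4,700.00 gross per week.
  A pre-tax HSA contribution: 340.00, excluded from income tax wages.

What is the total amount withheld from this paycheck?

1,042.71

Income Tax: taxable = 4,700.00 − 340.00 = 4,360.00
  467.90 + 18.8% × (4,360.00 − 3,300.00) = 467.90 + 18.8% × 1,060.00 = 667.18
Disability Insurance: 7.99% × 4,700.00 = 375.53
Total: 667.18 + 375.53 = 1,042.71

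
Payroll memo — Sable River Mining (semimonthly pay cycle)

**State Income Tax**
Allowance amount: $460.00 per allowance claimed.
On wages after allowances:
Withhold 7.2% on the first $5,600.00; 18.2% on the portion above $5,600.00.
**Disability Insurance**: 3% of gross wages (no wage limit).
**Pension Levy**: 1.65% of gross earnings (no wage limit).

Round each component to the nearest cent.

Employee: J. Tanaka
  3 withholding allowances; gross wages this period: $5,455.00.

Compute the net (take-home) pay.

$4,907.94

State Income Tax: taxable = $5,455.00 − 3×$460.00 = $4,075.00
  7.2% × $4,075.00 = $293.40
Disability Insurance: 3% × $5,455.00 = $163.65
Pension Levy: 1.65% × $5,455.00 = $90.01
Total withheld: $293.40 + $163.65 + $90.01 = $547.06
Net pay: $5,455.00 − $547.06 = $4,907.94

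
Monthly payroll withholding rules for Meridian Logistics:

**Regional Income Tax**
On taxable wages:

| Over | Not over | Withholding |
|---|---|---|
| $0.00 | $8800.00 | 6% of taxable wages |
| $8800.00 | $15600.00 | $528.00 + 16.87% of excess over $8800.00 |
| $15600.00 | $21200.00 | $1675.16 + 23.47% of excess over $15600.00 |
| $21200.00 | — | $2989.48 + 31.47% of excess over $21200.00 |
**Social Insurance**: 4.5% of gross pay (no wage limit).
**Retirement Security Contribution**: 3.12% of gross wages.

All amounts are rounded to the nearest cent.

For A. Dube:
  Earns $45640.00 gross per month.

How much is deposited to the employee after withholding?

$31481.48

Regional Income Tax: taxable = $45640.00
  $2989.48 + 31.47% × ($45640.00 − $21200.00) = $2989.48 + 31.47% × $24440.00 = $10680.75
Social Insurance: 4.5% × $45640.00 = $2053.80
Retirement Security Contribution: 3.12% × $45640.00 = $1423.97
Total withheld: $10680.75 + $2053.80 + $1423.97 = $14158.52
Net pay: $45640.00 − $14158.52 = $31481.48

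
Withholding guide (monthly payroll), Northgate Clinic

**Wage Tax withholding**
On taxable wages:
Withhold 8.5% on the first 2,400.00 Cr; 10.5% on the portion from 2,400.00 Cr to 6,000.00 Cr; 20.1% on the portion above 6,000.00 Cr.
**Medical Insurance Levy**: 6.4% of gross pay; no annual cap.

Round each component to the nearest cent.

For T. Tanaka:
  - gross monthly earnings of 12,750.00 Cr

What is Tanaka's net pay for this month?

9,995.25 Cr

Wage Tax: taxable = 12,750.00 Cr
  582.00 Cr + 20.1% × (12,750.00 Cr − 6,000.00 Cr) = 582.00 Cr + 20.1% × 6,750.00 Cr = 1,938.75 Cr
Medical Insurance Levy: 6.4% × 12,750.00 Cr = 816.00 Cr
Total withheld: 1,938.75 Cr + 816.00 Cr = 2,754.75 Cr
Net pay: 12,750.00 Cr − 2,754.75 Cr = 9,995.25 Cr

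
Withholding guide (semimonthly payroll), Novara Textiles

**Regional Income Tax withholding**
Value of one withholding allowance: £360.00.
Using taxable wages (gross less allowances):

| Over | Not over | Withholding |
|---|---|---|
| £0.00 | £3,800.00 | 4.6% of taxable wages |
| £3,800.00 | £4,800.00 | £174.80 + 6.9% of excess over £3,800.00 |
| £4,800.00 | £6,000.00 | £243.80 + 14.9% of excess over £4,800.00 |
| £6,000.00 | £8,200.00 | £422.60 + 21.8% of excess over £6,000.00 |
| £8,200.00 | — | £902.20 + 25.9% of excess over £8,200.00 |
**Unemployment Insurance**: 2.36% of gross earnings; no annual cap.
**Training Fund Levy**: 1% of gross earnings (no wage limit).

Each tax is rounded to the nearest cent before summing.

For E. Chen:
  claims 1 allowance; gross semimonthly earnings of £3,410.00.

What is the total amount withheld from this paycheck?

£254.88

Regional Income Tax: taxable = £3,410.00 − 1×£360.00 = £3,050.00
  4.6% × £3,050.00 = £140.30
Unemployment Insurance: 2.36% × £3,410.00 = £80.48
Training Fund Levy: 1% × £3,410.00 = £34.10
Total: £140.30 + £80.48 + £34.10 = £254.88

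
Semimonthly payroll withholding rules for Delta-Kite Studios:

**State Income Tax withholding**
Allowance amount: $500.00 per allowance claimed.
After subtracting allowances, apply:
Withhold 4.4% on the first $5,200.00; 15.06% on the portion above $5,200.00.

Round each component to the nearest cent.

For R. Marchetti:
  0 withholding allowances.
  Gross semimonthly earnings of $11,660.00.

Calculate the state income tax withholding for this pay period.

State Income Tax: taxable = $11,660.00
  $228.80 + 15.06% × ($11,660.00 − $5,200.00) = $228.80 + 15.06% × $6,460.00 = $1,201.68

$1,201.68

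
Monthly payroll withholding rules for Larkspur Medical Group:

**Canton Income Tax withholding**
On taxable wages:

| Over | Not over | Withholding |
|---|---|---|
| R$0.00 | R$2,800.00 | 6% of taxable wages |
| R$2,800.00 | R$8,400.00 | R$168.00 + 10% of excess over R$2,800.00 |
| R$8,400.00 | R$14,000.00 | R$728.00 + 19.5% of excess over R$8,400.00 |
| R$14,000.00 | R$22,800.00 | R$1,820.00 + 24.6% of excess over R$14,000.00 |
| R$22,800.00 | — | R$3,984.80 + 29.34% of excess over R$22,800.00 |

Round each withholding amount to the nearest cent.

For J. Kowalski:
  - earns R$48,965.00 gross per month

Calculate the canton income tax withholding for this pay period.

R$11,661.61

Canton Income Tax: taxable = R$48,965.00
  R$3,984.80 + 29.34% × (R$48,965.00 − R$22,800.00) = R$3,984.80 + 29.34% × R$26,165.00 = R$11,661.61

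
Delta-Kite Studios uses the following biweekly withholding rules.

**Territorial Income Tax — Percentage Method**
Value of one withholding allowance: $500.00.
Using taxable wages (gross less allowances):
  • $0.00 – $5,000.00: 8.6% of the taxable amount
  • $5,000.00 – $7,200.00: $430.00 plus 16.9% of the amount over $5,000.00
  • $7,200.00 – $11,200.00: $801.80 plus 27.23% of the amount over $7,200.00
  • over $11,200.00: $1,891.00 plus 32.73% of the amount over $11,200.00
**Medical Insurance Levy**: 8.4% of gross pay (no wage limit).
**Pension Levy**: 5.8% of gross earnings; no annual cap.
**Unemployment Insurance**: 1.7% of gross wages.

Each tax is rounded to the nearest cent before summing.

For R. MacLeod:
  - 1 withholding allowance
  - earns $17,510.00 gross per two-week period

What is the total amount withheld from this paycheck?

$6,576.70

Territorial Income Tax: taxable = $17,510.00 − 1×$500.00 = $17,010.00
  $1,891.00 + 32.73% × ($17,010.00 − $11,200.00) = $1,891.00 + 32.73% × $5,810.00 = $3,792.61
Medical Insurance Levy: 8.4% × $17,510.00 = $1,470.84
Pension Levy: 5.8% × $17,510.00 = $1,015.58
Unemployment Insurance: 1.7% × $17,510.00 = $297.67
Total: $3,792.61 + $1,470.84 + $1,015.58 + $297.67 = $6,576.70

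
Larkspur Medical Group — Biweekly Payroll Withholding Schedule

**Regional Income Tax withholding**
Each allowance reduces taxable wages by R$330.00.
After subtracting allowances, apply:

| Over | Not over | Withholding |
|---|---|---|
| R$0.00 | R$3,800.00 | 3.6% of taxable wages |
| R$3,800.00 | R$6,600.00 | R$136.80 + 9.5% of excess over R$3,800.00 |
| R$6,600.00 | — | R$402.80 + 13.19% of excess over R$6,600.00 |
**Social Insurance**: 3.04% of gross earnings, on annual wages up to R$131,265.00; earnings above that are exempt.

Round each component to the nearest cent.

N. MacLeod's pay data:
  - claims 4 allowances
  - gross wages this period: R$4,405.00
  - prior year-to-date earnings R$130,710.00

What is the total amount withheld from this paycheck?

Regional Income Tax: taxable = R$4,405.00 − 4×R$330.00 = R$3,085.00
  3.6% × R$3,085.00 = R$111.06
Social Insurance: cap R$131,265.00 − YTD R$130,710.00 = R$555.00 subject; 3.04% × R$555.00 = R$16.87
Total: R$111.06 + R$16.87 = R$127.93

R$127.93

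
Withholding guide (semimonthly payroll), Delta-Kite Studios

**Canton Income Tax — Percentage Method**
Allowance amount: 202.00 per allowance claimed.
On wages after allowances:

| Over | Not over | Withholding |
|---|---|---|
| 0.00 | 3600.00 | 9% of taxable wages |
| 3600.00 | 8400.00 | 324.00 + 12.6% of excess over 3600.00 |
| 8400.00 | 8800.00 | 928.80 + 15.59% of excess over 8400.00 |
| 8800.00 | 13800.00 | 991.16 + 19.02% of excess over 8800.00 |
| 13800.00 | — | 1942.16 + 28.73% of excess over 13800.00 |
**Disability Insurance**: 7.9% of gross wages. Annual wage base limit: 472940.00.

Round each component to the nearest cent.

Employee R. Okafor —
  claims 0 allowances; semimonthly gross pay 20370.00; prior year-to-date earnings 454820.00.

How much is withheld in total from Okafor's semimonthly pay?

5261.20

Canton Income Tax: taxable = 20370.00
  1942.16 + 28.73% × (20370.00 − 13800.00) = 1942.16 + 28.73% × 6570.00 = 3829.72
Disability Insurance: cap 472940.00 − YTD 454820.00 = 18120.00 subject; 7.9% × 18120.00 = 1431.48
Total: 3829.72 + 1431.48 = 5261.20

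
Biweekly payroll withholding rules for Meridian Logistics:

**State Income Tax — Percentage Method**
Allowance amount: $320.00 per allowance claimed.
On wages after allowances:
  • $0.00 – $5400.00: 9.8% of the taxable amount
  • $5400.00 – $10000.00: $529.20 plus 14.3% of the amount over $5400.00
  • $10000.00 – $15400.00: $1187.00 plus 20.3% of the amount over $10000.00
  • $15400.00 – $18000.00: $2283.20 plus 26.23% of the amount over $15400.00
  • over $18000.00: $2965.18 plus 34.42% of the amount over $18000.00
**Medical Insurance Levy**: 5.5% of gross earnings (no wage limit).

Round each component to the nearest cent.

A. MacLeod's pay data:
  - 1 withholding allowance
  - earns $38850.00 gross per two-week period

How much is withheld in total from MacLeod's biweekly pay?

State Income Tax: taxable = $38850.00 − 1×$320.00 = $38530.00
  $2965.18 + 34.42% × ($38530.00 − $18000.00) = $2965.18 + 34.42% × $20530.00 = $10031.61
Medical Insurance Levy: 5.5% × $38850.00 = $2136.75
Total: $10031.61 + $2136.75 = $12168.36

$12168.36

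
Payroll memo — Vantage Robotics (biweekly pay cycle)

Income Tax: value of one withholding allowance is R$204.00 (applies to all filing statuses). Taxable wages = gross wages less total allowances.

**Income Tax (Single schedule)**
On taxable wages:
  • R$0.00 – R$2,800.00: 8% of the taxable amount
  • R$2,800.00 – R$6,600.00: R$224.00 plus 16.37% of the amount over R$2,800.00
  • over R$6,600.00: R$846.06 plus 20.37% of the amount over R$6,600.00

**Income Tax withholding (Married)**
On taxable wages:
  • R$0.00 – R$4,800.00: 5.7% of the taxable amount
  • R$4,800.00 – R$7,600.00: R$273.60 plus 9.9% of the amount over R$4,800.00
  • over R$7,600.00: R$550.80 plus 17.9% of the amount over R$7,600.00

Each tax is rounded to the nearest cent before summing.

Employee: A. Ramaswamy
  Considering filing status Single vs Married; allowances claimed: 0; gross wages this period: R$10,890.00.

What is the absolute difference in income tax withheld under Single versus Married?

R$580.22

Income Tax (Single): taxable = R$10,890.00
  R$846.06 + 20.37% × (R$10,890.00 − R$6,600.00) = R$846.06 + 20.37% × R$4,290.00 = R$1,719.93
Income Tax (Married): taxable = R$10,890.00
  R$550.80 + 17.9% × (R$10,890.00 − R$7,600.00) = R$550.80 + 17.9% × R$3,290.00 = R$1,139.71
Difference: |R$1,719.93 − R$1,139.71| = R$580.22 (higher under Single)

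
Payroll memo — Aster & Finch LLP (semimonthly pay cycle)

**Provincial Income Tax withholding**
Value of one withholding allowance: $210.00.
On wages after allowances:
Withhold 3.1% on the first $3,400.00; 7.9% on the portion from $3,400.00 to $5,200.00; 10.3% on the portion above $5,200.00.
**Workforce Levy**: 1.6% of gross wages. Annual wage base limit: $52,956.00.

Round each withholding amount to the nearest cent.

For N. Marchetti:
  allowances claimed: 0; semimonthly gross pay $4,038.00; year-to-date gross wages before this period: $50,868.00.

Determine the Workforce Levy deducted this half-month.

Workforce Levy: cap $52,956.00 − YTD $50,868.00 = $2,088.00 subject; 1.6% × $2,088.00 = $33.41

$33.41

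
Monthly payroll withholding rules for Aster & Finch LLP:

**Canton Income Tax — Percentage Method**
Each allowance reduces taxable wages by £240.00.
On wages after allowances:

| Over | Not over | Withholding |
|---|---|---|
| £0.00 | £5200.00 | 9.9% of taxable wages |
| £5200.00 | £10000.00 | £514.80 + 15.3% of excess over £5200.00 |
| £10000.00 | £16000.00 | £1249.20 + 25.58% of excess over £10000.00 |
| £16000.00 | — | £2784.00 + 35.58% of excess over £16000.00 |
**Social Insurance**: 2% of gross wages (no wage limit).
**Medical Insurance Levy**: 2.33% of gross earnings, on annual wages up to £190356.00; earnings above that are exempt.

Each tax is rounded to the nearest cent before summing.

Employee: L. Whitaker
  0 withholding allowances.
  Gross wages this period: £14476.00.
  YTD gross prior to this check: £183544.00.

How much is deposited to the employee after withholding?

£11633.60

Canton Income Tax: taxable = £14476.00
  £1249.20 + 25.58% × (£14476.00 − £10000.00) = £1249.20 + 25.58% × £4476.00 = £2394.16
Social Insurance: 2% × £14476.00 = £289.52
Medical Insurance Levy: cap £190356.00 − YTD £183544.00 = £6812.00 subject; 2.33% × £6812.00 = £158.72
Total withheld: £2394.16 + £289.52 + £158.72 = £2842.40
Net pay: £14476.00 − £2842.40 = £11633.60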